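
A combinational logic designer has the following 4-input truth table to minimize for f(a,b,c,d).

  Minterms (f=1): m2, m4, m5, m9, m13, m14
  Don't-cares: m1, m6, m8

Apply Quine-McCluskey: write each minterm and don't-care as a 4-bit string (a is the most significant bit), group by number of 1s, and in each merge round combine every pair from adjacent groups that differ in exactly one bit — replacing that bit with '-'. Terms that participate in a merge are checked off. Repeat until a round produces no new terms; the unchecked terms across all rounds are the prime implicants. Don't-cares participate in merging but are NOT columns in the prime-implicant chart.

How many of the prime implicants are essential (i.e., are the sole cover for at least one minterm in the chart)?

Round 0: 0001✓ 0010✓ 0100✓ 0101✓ 0110✓ 1000✓ 1001✓ 1101✓ 1110✓
Round 1: -001✓ -101✓ -110 0-01✓ 0-10 01-0 010- 1-01✓ 100-
Round 2: --01
PIs = {--01, -110, 0-10, 01-0, 010-, 100-}
Coverage chart:
  m2: 0-10 ←essential
  m4: 01-0,010-
  m5: --01,010-
  m9: --01,100-
  m13: --01 ←essential
  m14: -110 ←essential
Essential: --01, -110, 0-10

3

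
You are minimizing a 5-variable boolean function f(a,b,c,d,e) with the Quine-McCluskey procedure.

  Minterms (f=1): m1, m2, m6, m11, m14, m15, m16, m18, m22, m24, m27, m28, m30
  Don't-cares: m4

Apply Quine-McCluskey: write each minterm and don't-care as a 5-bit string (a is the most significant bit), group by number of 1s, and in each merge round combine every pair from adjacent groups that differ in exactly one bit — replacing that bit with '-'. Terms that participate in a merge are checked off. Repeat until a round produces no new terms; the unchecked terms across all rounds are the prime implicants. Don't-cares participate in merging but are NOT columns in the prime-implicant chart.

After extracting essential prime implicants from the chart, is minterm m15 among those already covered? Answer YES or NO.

NO

[col 0] 00001, 00010*, 00100*, 00110*, 01011*, 01110*, 01111*, 10000*, 10010*, 10110*, 11000*, 11011*, 11100*, 11110*
[col 1] -0010*, -0110*, -1011, -1110*, 0-110*, 00-10*, 001-0, 01-11, 0111-, 1-000, 1-110*, 10-10*, 100-0, 11-00, 111-0
[col 2] --110, -0-10
Prime implicants: --110, -0-10, -1011, 00001, 001-0, 01-11, 0111-, 1-000, 100-0, 11-00, 111-0
PI chart (minterm → PIs covering it):
  1 | 00001  (sole → essential)
  2 | -0-10  (sole → essential)
  6 | --110,-0-10,001-0
  11 | -1011,01-11
  14 | --110,0111-
  15 | 01-11,0111-
  16 | 1-000,100-0
  18 | -0-10,100-0
  22 | --110,-0-10
  24 | 1-000,11-00
  27 | -1011  (sole → essential)
  28 | 11-00,111-0
  30 | --110,111-0
Essential prime implicants: -0-10, -1011, 00001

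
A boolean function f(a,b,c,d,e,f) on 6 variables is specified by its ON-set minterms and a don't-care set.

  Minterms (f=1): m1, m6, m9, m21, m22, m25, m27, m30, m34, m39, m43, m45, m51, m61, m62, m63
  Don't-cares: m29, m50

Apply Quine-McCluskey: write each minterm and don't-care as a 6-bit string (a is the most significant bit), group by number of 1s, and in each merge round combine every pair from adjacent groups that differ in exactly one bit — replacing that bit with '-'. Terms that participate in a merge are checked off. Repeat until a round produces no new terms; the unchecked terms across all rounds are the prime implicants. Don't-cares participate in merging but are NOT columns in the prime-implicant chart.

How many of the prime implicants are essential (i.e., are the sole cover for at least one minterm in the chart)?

9

[col 0] 000001*, 000110*, 001001*, 010101*, 010110*, 011001*, 011011*, 011101*, 011110*, 100010*, 100111, 101011, 101101*, 110010*, 110011*, 111101*, 111110*, 111111*
[col 1] -11101, -11110, 0-0110, 0-1001, 00-001, 01-101, 01-110, 011-01, 0110-1, 1-0010, 1-1101, 11001-, 1111-1, 11111-
Prime implicants: -11101, -11110, 0-0110, 0-1001, 00-001, 01-101, 01-110, 011-01, 0110-1, 1-0010, 1-1101, 100111, 101011, 11001-, 1111-1, 11111-
PI chart (minterm → PIs covering it):
  1 | 00-001  (sole → essential)
  6 | 0-0110  (sole → essential)
  9 | 0-1001,00-001
  21 | 01-101  (sole → essential)
  22 | 0-0110,01-110
  25 | 0-1001,011-01,0110-1
  27 | 0110-1  (sole → essential)
  30 | -11110,01-110
  34 | 1-0010  (sole → essential)
  39 | 100111  (sole → essential)
  43 | 101011  (sole → essential)
  45 | 1-1101  (sole → essential)
  51 | 11001-  (sole → essential)
  61 | -11101,1-1101,1111-1
  62 | -11110,11111-
  63 | 1111-1,11111-
Essential prime implicants: 0-0110, 00-001, 01-101, 0110-1, 1-0010, 1-1101, 100111, 101011, 11001-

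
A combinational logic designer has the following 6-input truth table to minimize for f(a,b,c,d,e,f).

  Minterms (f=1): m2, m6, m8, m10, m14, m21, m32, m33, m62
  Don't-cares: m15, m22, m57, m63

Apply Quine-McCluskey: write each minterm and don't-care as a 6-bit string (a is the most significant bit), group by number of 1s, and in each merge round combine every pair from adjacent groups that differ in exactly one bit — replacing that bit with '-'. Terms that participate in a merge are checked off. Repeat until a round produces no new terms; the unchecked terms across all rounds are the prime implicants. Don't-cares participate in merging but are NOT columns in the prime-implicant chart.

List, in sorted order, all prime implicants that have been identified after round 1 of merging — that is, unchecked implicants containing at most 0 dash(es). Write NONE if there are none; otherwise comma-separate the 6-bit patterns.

010101, 111001

Round 0: 000010✓ 000110✓ 001000✓ 001010✓ 001110✓ 001111✓ 010101 010110✓ 100000✓ 100001✓ 111001 111110✓ 111111✓
Round 1: 0-0110 00-010✓ 00-110✓ 000-10✓ 001-10✓ 0010-0 00111- 10000- 11111-
Round 2: 00--10
PIs = {0-0110, 00--10, 0010-0, 00111-, 010101, 10000-, 111001, 11111-}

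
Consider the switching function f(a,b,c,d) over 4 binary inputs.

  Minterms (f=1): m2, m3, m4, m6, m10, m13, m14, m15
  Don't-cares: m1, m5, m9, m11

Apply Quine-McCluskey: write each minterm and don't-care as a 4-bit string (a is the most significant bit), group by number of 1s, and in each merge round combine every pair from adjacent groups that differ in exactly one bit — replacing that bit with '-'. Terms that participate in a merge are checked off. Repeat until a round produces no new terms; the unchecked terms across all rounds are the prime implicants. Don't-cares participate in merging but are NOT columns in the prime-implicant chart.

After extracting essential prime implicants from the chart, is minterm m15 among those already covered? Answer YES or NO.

[col 0] 0001*, 0010*, 0011*, 0100*, 0101*, 0110*, 1001*, 1010*, 1011*, 1101*, 1110*, 1111*
[col 1] -001*, -010*, -011*, -101*, -110*, 0-01*, 0-10*, 00-1*, 001-*, 01-0, 010-, 1-01*, 1-10*, 1-11*, 10-1*, 101-*, 11-1*, 111-*
[col 2] --01, --10, -0-1, -01-, 1--1, 1-1-
Prime implicants: --01, --10, -0-1, -01-, 01-0, 010-, 1--1, 1-1-
PI chart (minterm → PIs covering it):
  2 | --10,-01-
  3 | -0-1,-01-
  4 | 01-0,010-
  6 | --10,01-0
  10 | --10,-01-,1-1-
  13 | --01,1--1
  14 | --10,1-1-
  15 | 1--1,1-1-
(no essential prime implicants)

NO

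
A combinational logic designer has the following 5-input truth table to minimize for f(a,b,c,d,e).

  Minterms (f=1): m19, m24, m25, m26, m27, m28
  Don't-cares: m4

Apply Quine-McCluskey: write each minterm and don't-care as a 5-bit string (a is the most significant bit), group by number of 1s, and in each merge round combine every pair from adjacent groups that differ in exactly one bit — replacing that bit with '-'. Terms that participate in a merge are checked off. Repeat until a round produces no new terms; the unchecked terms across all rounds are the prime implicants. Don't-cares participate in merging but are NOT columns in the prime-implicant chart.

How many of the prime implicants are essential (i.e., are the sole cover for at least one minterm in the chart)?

3

Round 0: 00100 10011✓ 11000✓ 11001✓ 11010✓ 11011✓ 11100✓
Round 1: 1-011 11-00 110-0✓ 110-1✓ 1100-✓ 1101-✓
Round 2: 110--
PIs = {00100, 1-011, 11-00, 110--}
Coverage chart:
  m19: 1-011 ←essential
  m24: 11-00,110--
  m25: 110-- ←essential
  m26: 110-- ←essential
  m27: 1-011,110--
  m28: 11-00 ←essential
Essential: 1-011, 11-00, 110--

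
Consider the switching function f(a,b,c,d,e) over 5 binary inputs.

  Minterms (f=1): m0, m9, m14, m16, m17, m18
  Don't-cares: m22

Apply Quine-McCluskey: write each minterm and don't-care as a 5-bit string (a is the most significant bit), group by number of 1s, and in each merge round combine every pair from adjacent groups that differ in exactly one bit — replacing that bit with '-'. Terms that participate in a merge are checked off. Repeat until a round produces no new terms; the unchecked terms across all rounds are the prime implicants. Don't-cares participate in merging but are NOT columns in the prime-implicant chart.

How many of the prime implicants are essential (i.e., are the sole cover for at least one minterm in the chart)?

4

size-2^0 implicants → 00000(✓)  01001  01110  10000(✓)  10001(✓)  10010(✓)  10110(✓)
size-2^1 implicants → -0000  10-10  100-0  1000-
Unchecked terms (primes): -0000, 01001, 01110, 10-10, 100-0, 1000-
Minterm coverage:
  m0 ⊆ -0000 [E]
  m9 ⊆ 01001 [E]
  m14 ⊆ 01110 [E]
  m16 ⊆ -0000,100-0,1000-
  m17 ⊆ 1000- [E]
  m18 ⊆ 10-10,100-0
E = {-0000, 01001, 01110, 1000-}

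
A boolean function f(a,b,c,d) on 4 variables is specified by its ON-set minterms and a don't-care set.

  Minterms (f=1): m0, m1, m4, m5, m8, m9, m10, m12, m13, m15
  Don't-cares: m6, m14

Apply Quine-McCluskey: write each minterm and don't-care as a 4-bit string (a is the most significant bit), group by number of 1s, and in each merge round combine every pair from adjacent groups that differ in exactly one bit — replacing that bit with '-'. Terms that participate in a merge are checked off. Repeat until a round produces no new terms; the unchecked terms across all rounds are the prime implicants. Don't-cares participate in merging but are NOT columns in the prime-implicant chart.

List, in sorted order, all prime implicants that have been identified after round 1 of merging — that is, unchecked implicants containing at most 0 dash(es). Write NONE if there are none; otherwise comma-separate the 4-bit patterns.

size-2^0 implicants → 0000(✓)  0001(✓)  0100(✓)  0101(✓)  0110(✓)  1000(✓)  1001(✓)  1010(✓)  1100(✓)  1101(✓)  1110(✓)  1111(✓)
size-2^1 implicants → -000(✓)  -001(✓)  -100(✓)  -101(✓)  -110(✓)  0-00(✓)  0-01(✓)  000-(✓)  01-0(✓)  010-(✓)  1-00(✓)  1-01(✓)  1-10(✓)  10-0(✓)  100-(✓)  11-0(✓)  11-1(✓)  110-(✓)  111-(✓)
size-2^2 implicants → --00(✓)  --01(✓)  -00-(✓)  -1-0  -10-(✓)  0-0-(✓)  1--0  1-0-(✓)  11--
size-2^3 implicants → --0-
Unchecked terms (primes): --0-, -1-0, 1--0, 11--

NONE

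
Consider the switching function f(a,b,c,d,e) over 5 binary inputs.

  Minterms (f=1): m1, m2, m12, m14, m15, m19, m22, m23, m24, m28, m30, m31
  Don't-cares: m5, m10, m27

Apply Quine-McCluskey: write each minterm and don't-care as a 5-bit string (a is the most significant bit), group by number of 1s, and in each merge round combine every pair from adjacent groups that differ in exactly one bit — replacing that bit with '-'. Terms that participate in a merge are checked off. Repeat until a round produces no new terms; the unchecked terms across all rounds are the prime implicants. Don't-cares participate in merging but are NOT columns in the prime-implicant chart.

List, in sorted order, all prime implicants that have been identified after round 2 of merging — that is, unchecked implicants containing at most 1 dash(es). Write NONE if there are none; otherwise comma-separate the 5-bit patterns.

0-010, 00-01, 01-10, 11-00

Round 0: 00001✓ 00010✓ 00101✓ 01010✓ 01100✓ 01110✓ 01111✓ 10011✓ 10110✓ 10111✓ 11000✓ 11011✓ 11100✓ 11110✓ 11111✓
Round 1: -1100✓ -1110✓ -1111✓ 0-010 00-01 01-10 011-0✓ 0111-✓ 1-011✓ 1-110✓ 1-111✓ 10-11✓ 1011-✓ 11-00 11-11✓ 111-0✓ 1111-✓
Round 2: -11-0 -111- 1--11 1-11-
PIs = {-11-0, -111-, 0-010, 00-01, 01-10, 1--11, 1-11-, 11-00}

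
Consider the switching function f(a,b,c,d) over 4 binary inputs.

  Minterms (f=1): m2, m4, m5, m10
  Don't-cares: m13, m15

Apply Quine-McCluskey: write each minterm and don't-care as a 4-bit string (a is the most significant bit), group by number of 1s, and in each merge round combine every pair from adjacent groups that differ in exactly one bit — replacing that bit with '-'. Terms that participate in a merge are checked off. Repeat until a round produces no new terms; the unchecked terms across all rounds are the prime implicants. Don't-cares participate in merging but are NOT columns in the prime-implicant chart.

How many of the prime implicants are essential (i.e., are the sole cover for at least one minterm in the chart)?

[col 0] 0010*, 0100*, 0101*, 1010*, 1101*, 1111*
[col 1] -010, -101, 010-, 11-1
Prime implicants: -010, -101, 010-, 11-1
PI chart (minterm → PIs covering it):
  2 | -010  (sole → essential)
  4 | 010-  (sole → essential)
  5 | -101,010-
  10 | -010  (sole → essential)
Essential prime implicants: -010, 010-

2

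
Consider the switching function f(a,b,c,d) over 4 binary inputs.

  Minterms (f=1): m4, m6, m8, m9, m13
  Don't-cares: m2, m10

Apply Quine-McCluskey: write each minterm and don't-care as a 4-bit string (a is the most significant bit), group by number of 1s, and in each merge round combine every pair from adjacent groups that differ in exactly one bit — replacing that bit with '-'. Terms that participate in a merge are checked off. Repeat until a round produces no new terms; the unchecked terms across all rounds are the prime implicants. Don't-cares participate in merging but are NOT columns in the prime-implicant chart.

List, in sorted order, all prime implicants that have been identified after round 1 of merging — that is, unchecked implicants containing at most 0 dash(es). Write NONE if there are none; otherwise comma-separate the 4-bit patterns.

size-2^0 implicants → 0010(✓)  0100(✓)  0110(✓)  1000(✓)  1001(✓)  1010(✓)  1101(✓)
size-2^1 implicants → -010  0-10  01-0  1-01  10-0  100-
Unchecked terms (primes): -010, 0-10, 01-0, 1-01, 10-0, 100-

NONE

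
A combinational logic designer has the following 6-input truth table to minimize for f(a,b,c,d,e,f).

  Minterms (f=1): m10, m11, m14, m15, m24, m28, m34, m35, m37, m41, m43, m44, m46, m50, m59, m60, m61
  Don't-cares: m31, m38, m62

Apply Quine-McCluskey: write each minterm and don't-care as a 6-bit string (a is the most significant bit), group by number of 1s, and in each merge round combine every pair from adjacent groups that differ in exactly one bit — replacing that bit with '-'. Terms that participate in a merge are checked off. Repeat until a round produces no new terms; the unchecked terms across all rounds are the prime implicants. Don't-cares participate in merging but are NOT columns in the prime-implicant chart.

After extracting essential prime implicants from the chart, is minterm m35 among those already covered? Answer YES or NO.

NO

Round 0: 001010✓ 001011✓ 001110✓ 001111✓ 011000✓ 011100✓ 011111✓ 100010✓ 100011✓ 100101 100110✓ 101001✓ 101011✓ 101100✓ 101110✓ 110010✓ 111011✓ 111100✓ 111101✓ 111110✓
Round 1: -01011 -01110 -11100 0-1111 001-10✓ 001-11✓ 00101-✓ 00111-✓ 011-00 1-0010 1-1011 1-1100✓ 1-1110✓ 10-011 10-110 100-10 10001- 1010-1 1011-0✓ 1111-0✓ 11110-
Round 2: 001-1- 1-11-0
PIs = {-01011, -01110, -11100, 0-1111, 001-1-, 011-00, 1-0010, 1-1011, 1-11-0, 10-011, 10-110, 100-10, 10001-, 100101, 1010-1, 11110-}
Coverage chart:
  m10: 001-1- ←essential
  m11: -01011,001-1-
  m14: -01110,001-1-
  m15: 0-1111,001-1-
  m24: 011-00 ←essential
  m28: -11100,011-00
  m34: 1-0010,100-10,10001-
  m35: 10-011,10001-
  m37: 100101 ←essential
  m41: 1010-1 ←essential
  m43: -01011,1-1011,10-011,1010-1
  m44: 1-11-0 ←essential
  m46: -01110,1-11-0,10-110
  m50: 1-0010 ←essential
  m59: 1-1011 ←essential
  m60: -11100,1-11-0,11110-
  m61: 11110- ←essential
Essential: 001-1-, 011-00, 1-0010, 1-1011, 1-11-0, 100101, 1010-1, 11110-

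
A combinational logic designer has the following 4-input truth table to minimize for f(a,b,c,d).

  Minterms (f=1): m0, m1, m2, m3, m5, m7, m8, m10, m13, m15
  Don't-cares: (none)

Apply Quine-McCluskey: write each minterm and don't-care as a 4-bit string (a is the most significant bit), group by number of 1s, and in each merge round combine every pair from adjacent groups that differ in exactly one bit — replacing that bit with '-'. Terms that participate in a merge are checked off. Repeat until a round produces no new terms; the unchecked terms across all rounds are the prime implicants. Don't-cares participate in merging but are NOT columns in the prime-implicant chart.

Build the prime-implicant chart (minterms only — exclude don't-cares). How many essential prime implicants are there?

2

size-2^0 implicants → 0000(✓)  0001(✓)  0010(✓)  0011(✓)  0101(✓)  0111(✓)  1000(✓)  1010(✓)  1101(✓)  1111(✓)
size-2^1 implicants → -000(✓)  -010(✓)  -101(✓)  -111(✓)  0-01(✓)  0-11(✓)  00-0(✓)  00-1(✓)  000-(✓)  001-(✓)  01-1(✓)  10-0(✓)  11-1(✓)
size-2^2 implicants → -0-0  -1-1  0--1  00--
Unchecked terms (primes): -0-0, -1-1, 0--1, 00--
Minterm coverage:
  m0 ⊆ -0-0,00--
  m1 ⊆ 0--1,00--
  m2 ⊆ -0-0,00--
  m3 ⊆ 0--1,00--
  m5 ⊆ -1-1,0--1
  m7 ⊆ -1-1,0--1
  m8 ⊆ -0-0 [E]
  m10 ⊆ -0-0 [E]
  m13 ⊆ -1-1 [E]
  m15 ⊆ -1-1 [E]
E = {-0-0, -1-1}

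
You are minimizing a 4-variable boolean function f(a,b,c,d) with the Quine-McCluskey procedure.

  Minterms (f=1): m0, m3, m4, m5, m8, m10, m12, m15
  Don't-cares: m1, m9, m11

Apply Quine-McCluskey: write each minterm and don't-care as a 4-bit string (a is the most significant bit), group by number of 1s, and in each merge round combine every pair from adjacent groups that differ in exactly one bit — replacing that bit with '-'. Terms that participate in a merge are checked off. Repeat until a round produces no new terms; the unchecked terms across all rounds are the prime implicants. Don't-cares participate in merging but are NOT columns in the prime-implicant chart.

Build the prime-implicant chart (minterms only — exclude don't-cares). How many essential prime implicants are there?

5

[col 0] 0000*, 0001*, 0011*, 0100*, 0101*, 1000*, 1001*, 1010*, 1011*, 1100*, 1111*
[col 1] -000*, -001*, -011*, -100*, 0-00*, 0-01*, 00-1*, 000-*, 010-*, 1-00*, 1-11, 10-0*, 10-1*, 100-*, 101-*
[col 2] --00, -0-1, -00-, 0-0-, 10--
Prime implicants: --00, -0-1, -00-, 0-0-, 1-11, 10--
PI chart (minterm → PIs covering it):
  0 | --00,-00-,0-0-
  3 | -0-1  (sole → essential)
  4 | --00,0-0-
  5 | 0-0-  (sole → essential)
  8 | --00,-00-,10--
  10 | 10--  (sole → essential)
  12 | --00  (sole → essential)
  15 | 1-11  (sole → essential)
Essential prime implicants: --00, -0-1, 0-0-, 1-11, 10--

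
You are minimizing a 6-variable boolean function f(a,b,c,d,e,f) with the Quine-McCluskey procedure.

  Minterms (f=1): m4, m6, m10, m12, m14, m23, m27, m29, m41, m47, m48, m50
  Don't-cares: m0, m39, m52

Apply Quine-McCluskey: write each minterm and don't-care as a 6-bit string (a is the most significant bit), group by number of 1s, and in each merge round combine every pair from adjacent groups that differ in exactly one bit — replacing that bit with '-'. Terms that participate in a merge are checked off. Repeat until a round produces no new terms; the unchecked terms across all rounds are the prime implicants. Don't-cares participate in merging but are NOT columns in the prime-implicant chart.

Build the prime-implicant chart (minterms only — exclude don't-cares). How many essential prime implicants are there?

8

[col 0] 000000*, 000100*, 000110*, 001010*, 001100*, 001110*, 010111, 011011, 011101, 100111*, 101001, 101111*, 110000*, 110010*, 110100*
[col 1] 00-100*, 00-110*, 000-00, 0001-0*, 001-10, 0011-0*, 10-111, 110-00, 1100-0
[col 2] 00-1-0
Prime implicants: 00-1-0, 000-00, 001-10, 010111, 011011, 011101, 10-111, 101001, 110-00, 1100-0
PI chart (minterm → PIs covering it):
  4 | 00-1-0,000-00
  6 | 00-1-0  (sole → essential)
  10 | 001-10  (sole → essential)
  12 | 00-1-0  (sole → essential)
  14 | 00-1-0,001-10
  23 | 010111  (sole → essential)
  27 | 011011  (sole → essential)
  29 | 011101  (sole → essential)
  41 | 101001  (sole → essential)
  47 | 10-111  (sole → essential)
  48 | 110-00,1100-0
  50 | 1100-0  (sole → essential)
Essential prime implicants: 00-1-0, 001-10, 010111, 011011, 011101, 10-111, 101001, 1100-0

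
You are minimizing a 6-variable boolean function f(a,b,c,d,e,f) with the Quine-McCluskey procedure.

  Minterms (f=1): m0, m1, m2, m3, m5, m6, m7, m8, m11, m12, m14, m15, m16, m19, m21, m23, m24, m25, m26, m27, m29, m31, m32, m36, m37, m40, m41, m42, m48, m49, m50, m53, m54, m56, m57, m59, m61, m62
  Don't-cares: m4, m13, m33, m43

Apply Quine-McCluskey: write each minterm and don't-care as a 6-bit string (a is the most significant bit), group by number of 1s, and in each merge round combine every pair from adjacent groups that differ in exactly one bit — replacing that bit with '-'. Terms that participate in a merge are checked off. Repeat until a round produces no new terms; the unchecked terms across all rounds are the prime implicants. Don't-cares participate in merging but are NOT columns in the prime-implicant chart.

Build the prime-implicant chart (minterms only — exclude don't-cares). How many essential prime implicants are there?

[col 0] 000000*, 000001*, 000010*, 000011*, 000100*, 000101*, 000110*, 000111*, 001000*, 001011*, 001100*, 001101*, 001110*, 001111*, 010000*, 010011*, 010101*, 010111*, 011000*, 011001*, 011010*, 011011*, 011101*, 011111*, 100000*, 100001*, 100100*, 100101*, 101000*, 101001*, 101010*, 101011*, 110000*, 110001*, 110010*, 110101*, 110110*, 111000*, 111001*, 111011*, 111101*, 111110*
[col 1] -00000*, -00001*, -00100*, -00101*, -01000*, -01011*, -10000*, -10101*, -11000*, -11001*, -11011*, -11101*, 0-0000*, 0-0011*, 0-0101*, 0-0111*, 0-1000*, 0-1011*, 0-1101*, 0-1111*, 00-000*, 00-011*, 00-100*, 00-101*, 00-110*, 00-111*, 000-00*, 000-01*, 000-10*, 000-11*, 0000-0*, 0000-1*, 00000-*, 00001-*, 0001-0*, 0001-1*, 00010-*, 00011-*, 001-00*, 001-11*, 0011-0*, 0011-1*, 00110-*, 00111-*, 01-000*, 01-011*, 01-101*, 01-111*, 010-11*, 0101-1*, 011-01*, 011-11*, 0110-0*, 0110-1*, 01100-*, 01101-*, 0111-1*, 1-0000*, 1-0001*, 1-0101*, 1-1000*, 1-1001*, 1-1011*, 10-000*, 10-001*, 100-00*, 100-01*, 10000-*, 10010-*, 1010-0*, 1010-1*, 10100-*, 10101-*, 11-000*, 11-001*, 11-101*, 11-110, 110-01*, 110-10, 1100-0, 11000-*, 111-01*, 1110-1*, 11100-*
[col 2] --0000*, --0101, --1000*, --1011, -0-000*, -00-00*, -00-01*, -0000-*, -0010-*, -1-000*, -1-101, -11-01, -110-1, -1100-, 0--000*, 0--011*, 0--101*, 0--111*, 0-0-11*, 0-01-1*, 0-1-11*, 0-11-1*, 00--00, 00--11*, 00-1-0*, 00-1-1*, 00-10-*, 00-11-*, 000--0*, 000--1*, 000-0-*, 000-1-*, 0000--*, 0001--*, 0011--*, 01--11*, 01-1-1*, 011--1, 0110--, 1--000*, 1--001*, 1-0-01, 1-000-*, 1-10-1, 1-100-*, 10-00-*, 100-0-*, 1010--, 11--01, 11-00-*
[col 3] ---000, -00-0-, 0---11, 0--1-1, 00-1--, 000---, 1--00-
Prime implicants: ---000, --0101, --1011, -00-0-, -1-101, -11-01, -110-1, -1100-, 0---11, 0--1-1, 00--00, 00-1--, 000---, 011--1, 0110--, 1--00-, 1-0-01, 1-10-1, 1010--, 11--01, 11-110, 110-10, 1100-0
PI chart (minterm → PIs covering it):
  0 | ---000,-00-0-,00--00,000---
  1 | -00-0-,000---
  2 | 000---  (sole → essential)
  3 | 0---11,000---
  5 | --0101,-00-0-,0--1-1,00-1--,000---
  6 | 00-1--,000---
  7 | 0---11,0--1-1,00-1--,000---
  8 | ---000,00--00
  11 | --1011,0---11
  12 | 00--00,00-1--
  14 | 00-1--  (sole → essential)
  15 | 0---11,0--1-1,00-1--
  16 | ---000  (sole → essential)
  19 | 0---11  (sole → essential)
  21 | --0101,-1-101,0--1-1
  23 | 0---11,0--1-1
  24 | ---000,-1100-,0110--
  25 | -11-01,-110-1,-1100-,011--1,0110--
  26 | 0110--  (sole → essential)
  27 | --1011,-110-1,0---11,011--1,0110--
  29 | -1-101,-11-01,0--1-1,011--1
  31 | 0---11,0--1-1,011--1
  32 | ---000,-00-0-,1--00-
  36 | -00-0-  (sole → essential)
  37 | --0101,-00-0-,1-0-01
  40 | ---000,1--00-,1010--
  41 | 1--00-,1-10-1,1010--
  42 | 1010--  (sole → essential)
  48 | ---000,1--00-,1100-0
  49 | 1--00-,1-0-01,11--01
  50 | 110-10,1100-0
  53 | --0101,-1-101,1-0-01,11--01
  54 | 11-110,110-10
  56 | ---000,-1100-,1--00-
  57 | -11-01,-110-1,-1100-,1--00-,1-10-1,11--01
  59 | --1011,-110-1,1-10-1
  61 | -1-101,-11-01,11--01
  62 | 11-110  (sole → essential)
Essential prime implicants: ---000, -00-0-, 0---11, 00-1--, 000---, 0110--, 1010--, 11-110

8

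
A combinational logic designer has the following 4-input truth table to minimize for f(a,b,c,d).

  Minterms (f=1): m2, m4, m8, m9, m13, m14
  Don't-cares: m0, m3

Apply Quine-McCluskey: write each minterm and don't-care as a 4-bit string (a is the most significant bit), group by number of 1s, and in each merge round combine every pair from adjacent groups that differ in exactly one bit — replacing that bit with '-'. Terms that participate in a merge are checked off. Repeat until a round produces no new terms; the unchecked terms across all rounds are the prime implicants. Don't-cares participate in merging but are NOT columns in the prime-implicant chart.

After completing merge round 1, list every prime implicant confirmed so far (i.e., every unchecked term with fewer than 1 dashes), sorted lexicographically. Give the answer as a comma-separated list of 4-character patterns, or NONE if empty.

[col 0] 0000*, 0010*, 0011*, 0100*, 1000*, 1001*, 1101*, 1110
[col 1] -000, 0-00, 00-0, 001-, 1-01, 100-
Prime implicants: -000, 0-00, 00-0, 001-, 1-01, 100-, 1110

1110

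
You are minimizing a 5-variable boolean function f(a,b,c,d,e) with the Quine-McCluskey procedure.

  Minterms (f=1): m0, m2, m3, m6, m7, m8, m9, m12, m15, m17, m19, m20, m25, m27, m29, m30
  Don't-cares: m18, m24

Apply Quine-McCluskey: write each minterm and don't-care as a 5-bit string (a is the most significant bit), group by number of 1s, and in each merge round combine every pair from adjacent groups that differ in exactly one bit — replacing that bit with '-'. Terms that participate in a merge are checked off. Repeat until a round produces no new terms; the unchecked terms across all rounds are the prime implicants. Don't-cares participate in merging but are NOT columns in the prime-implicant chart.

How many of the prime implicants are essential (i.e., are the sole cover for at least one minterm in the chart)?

[col 0] 00000*, 00010*, 00011*, 00110*, 00111*, 01000*, 01001*, 01100*, 01111*, 10001*, 10010*, 10011*, 10100, 11000*, 11001*, 11011*, 11101*, 11110
[col 1] -0010*, -0011*, -1000*, -1001*, 0-000, 0-111, 00-10*, 00-11*, 000-0, 0001-*, 0011-*, 01-00, 0100-*, 1-001*, 1-011*, 100-1*, 1001-*, 11-01, 110-1*, 1100-*
[col 2] -001-, -100-, 00-1-, 1-0-1
Prime implicants: -001-, -100-, 0-000, 0-111, 00-1-, 000-0, 01-00, 1-0-1, 10100, 11-01, 11110
PI chart (minterm → PIs covering it):
  0 | 0-000,000-0
  2 | -001-,00-1-,000-0
  3 | -001-,00-1-
  6 | 00-1-  (sole → essential)
  7 | 0-111,00-1-
  8 | -100-,0-000,01-00
  9 | -100-  (sole → essential)
  12 | 01-00  (sole → essential)
  15 | 0-111  (sole → essential)
  17 | 1-0-1  (sole → essential)
  19 | -001-,1-0-1
  20 | 10100  (sole → essential)
  25 | -100-,1-0-1,11-01
  27 | 1-0-1  (sole → essential)
  29 | 11-01  (sole → essential)
  30 | 11110  (sole → essential)
Essential prime implicants: -100-, 0-111, 00-1-, 01-00, 1-0-1, 10100, 11-01, 11110

8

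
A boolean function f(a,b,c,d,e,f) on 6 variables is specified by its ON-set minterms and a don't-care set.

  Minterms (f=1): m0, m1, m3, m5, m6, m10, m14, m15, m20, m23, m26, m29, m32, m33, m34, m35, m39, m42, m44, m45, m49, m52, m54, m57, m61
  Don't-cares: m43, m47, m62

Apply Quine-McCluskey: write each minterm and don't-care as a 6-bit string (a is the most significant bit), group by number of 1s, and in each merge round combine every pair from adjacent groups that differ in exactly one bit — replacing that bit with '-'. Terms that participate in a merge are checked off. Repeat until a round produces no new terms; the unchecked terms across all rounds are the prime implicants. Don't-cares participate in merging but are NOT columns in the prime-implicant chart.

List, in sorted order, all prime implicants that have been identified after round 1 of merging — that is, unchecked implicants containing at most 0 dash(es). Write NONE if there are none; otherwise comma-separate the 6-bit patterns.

Round 0: 000000✓ 000001✓ 000011✓ 000101✓ 000110✓ 001010✓ 001110✓ 001111✓ 010100✓ 010111 011010✓ 011101✓ 100000✓ 100001✓ 100010✓ 100011✓ 100111✓ 101010✓ 101011✓ 101100✓ 101101✓ 101111✓ 110001✓ 110100✓ 110110✓ 111001✓ 111101✓ 111110✓
Round 1: -00000✓ -00001✓ -00011✓ -01010 -01111 -10100 -11101 0-1010 00-110 000-01 0000-1✓ 00000-✓ 001-10 00111- 1-0001 1-1101 10-010✓ 10-011✓ 10-111✓ 100-11✓ 1000-0✓ 1000-1✓ 10000-✓ 10001-✓ 101-11✓ 10101-✓ 1011-1 10110- 11-001 11-110 1101-0 111-01
Round 2: -000-1 -0000- 10--11 10-01- 1000--
PIs = {-000-1, -0000-, -01010, -01111, -10100, -11101, 0-1010, 00-110, 000-01, 001-10, 00111-, 010111, 1-0001, 1-1101, 10--11, 10-01-, 1000--, 1011-1, 10110-, 11-001, 11-110, 1101-0, 111-01}

010111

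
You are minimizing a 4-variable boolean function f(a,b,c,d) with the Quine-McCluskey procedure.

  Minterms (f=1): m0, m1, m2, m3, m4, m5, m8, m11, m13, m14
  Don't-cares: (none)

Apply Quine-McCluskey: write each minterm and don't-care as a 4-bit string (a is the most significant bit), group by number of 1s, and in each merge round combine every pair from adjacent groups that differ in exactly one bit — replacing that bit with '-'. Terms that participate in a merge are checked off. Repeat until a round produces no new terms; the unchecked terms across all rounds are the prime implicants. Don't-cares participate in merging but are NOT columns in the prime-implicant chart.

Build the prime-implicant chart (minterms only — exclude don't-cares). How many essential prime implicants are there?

6

[col 0] 0000*, 0001*, 0010*, 0011*, 0100*, 0101*, 1000*, 1011*, 1101*, 1110
[col 1] -000, -011, -101, 0-00*, 0-01*, 00-0*, 00-1*, 000-*, 001-*, 010-*
[col 2] 0-0-, 00--
Prime implicants: -000, -011, -101, 0-0-, 00--, 1110
PI chart (minterm → PIs covering it):
  0 | -000,0-0-,00--
  1 | 0-0-,00--
  2 | 00--  (sole → essential)
  3 | -011,00--
  4 | 0-0-  (sole → essential)
  5 | -101,0-0-
  8 | -000  (sole → essential)
  11 | -011  (sole → essential)
  13 | -101  (sole → essential)
  14 | 1110  (sole → essential)
Essential prime implicants: -000, -011, -101, 0-0-, 00--, 1110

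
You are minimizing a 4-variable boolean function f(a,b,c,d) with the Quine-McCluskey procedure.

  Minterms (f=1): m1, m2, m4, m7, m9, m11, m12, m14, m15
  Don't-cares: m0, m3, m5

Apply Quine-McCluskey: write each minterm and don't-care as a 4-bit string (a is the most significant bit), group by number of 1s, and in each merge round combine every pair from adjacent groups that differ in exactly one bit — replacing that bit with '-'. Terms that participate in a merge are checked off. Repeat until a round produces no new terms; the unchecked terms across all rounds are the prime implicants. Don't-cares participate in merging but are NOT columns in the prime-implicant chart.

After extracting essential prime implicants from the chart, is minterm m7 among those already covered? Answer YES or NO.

NO

size-2^0 implicants → 0000(✓)  0001(✓)  0010(✓)  0011(✓)  0100(✓)  0101(✓)  0111(✓)  1001(✓)  1011(✓)  1100(✓)  1110(✓)  1111(✓)
size-2^1 implicants → -001(✓)  -011(✓)  -100  -111(✓)  0-00(✓)  0-01(✓)  0-11(✓)  00-0(✓)  00-1(✓)  000-(✓)  001-(✓)  01-1(✓)  010-(✓)  1-11(✓)  10-1(✓)  11-0  111-
size-2^2 implicants → --11  -0-1  0--1  0-0-  00--
Unchecked terms (primes): --11, -0-1, -100, 0--1, 0-0-, 00--, 11-0, 111-
Minterm coverage:
  m1 ⊆ -0-1,0--1,0-0-,00--
  m2 ⊆ 00-- [E]
  m4 ⊆ -100,0-0-
  m7 ⊆ --11,0--1
  m9 ⊆ -0-1 [E]
  m11 ⊆ --11,-0-1
  m12 ⊆ -100,11-0
  m14 ⊆ 11-0,111-
  m15 ⊆ --11,111-
E = {-0-1, 00--}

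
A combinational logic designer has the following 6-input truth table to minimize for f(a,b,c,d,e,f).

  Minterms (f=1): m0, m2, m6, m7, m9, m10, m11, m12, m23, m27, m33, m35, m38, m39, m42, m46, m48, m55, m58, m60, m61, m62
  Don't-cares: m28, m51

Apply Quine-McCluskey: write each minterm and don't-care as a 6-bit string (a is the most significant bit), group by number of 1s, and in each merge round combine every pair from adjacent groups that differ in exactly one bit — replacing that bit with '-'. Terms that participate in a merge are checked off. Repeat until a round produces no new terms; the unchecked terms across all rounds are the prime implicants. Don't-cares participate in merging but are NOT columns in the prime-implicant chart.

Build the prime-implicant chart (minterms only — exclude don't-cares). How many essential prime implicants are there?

Round 0: 000000✓ 000010✓ 000110✓ 000111✓ 001001✓ 001010✓ 001011✓ 001100✓ 010111✓ 011011✓ 011100✓ 100001✓ 100011✓ 100110✓ 100111✓ 101010✓ 101110✓ 110000 110011✓ 110111✓ 111010✓ 111100✓ 111101✓ 111110✓
Round 1: -00110✓ -00111✓ -01010 -10111✓ -11100 0-0111✓ 0-1011 0-1100 00-010 000-10 0000-0 00011-✓ 0010-1 00101- 1-0011✓ 1-0111✓ 1-1010✓ 1-1110✓ 10-110 100-11✓ 1000-1 10011-✓ 101-10✓ 110-11✓ 111-10✓ 1111-0 11110-
Round 2: --0111 -0011- 1-0-11 1-1-10
PIs = {--0111, -0011-, -01010, -11100, 0-1011, 0-1100, 00-010, 000-10, 0000-0, 0010-1, 00101-, 1-0-11, 1-1-10, 10-110, 1000-1, 110000, 1111-0, 11110-}
Coverage chart:
  m0: 0000-0 ←essential
  m2: 00-010,000-10,0000-0
  m6: -0011-,000-10
  m7: --0111,-0011-
  m9: 0010-1 ←essential
  m10: -01010,00-010,00101-
  m11: 0-1011,0010-1,00101-
  m12: 0-1100 ←essential
  m23: --0111 ←essential
  m27: 0-1011 ←essential
  m33: 1000-1 ←essential
  m35: 1-0-11,1000-1
  m38: -0011-,10-110
  m39: --0111,-0011-,1-0-11
  m42: -01010,1-1-10
  m46: 1-1-10,10-110
  m48: 110000 ←essential
  m55: --0111,1-0-11
  m58: 1-1-10 ←essential
  m60: -11100,1111-0,11110-
  m61: 11110- ←essential
  m62: 1-1-10,1111-0
Essential: --0111, 0-1011, 0-1100, 0000-0, 0010-1, 1-1-10, 1000-1, 110000, 11110-

9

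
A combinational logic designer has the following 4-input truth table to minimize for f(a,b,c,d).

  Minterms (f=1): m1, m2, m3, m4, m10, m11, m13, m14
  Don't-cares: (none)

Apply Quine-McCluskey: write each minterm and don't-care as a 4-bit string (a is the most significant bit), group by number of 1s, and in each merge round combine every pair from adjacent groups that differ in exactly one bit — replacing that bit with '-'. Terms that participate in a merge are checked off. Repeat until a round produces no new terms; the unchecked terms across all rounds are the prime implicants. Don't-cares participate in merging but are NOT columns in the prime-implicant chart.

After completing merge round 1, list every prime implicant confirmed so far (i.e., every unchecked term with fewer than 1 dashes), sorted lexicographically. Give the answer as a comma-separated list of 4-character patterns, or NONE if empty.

0100, 1101

[col 0] 0001*, 0010*, 0011*, 0100, 1010*, 1011*, 1101, 1110*
[col 1] -010*, -011*, 00-1, 001-*, 1-10, 101-*
[col 2] -01-
Prime implicants: -01-, 00-1, 0100, 1-10, 1101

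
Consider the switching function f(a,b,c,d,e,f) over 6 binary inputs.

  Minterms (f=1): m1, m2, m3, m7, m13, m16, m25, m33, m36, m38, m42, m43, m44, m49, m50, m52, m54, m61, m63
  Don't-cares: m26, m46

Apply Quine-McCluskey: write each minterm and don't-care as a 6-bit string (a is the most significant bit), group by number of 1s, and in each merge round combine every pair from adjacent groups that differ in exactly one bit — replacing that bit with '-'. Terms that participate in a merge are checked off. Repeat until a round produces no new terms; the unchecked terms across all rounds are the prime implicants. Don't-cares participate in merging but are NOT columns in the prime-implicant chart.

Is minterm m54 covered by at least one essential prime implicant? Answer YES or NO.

YES

size-2^0 implicants → 000001(✓)  000010(✓)  000011(✓)  000111(✓)  001101  010000  011001  011010  100001(✓)  100100(✓)  100110(✓)  101010(✓)  101011(✓)  101100(✓)  101110(✓)  110001(✓)  110010(✓)  110100(✓)  110110(✓)  111101(✓)  111111(✓)
size-2^1 implicants → -00001  000-11  0000-1  00001-  1-0001  1-0100(✓)  1-0110(✓)  10-100(✓)  10-110(✓)  1001-0(✓)  101-10  10101-  1011-0(✓)  110-10  1101-0(✓)  1111-1
size-2^2 implicants → 1-01-0  10-1-0
Unchecked terms (primes): -00001, 000-11, 0000-1, 00001-, 001101, 010000, 011001, 011010, 1-0001, 1-01-0, 10-1-0, 101-10, 10101-, 110-10, 1111-1
Minterm coverage:
  m1 ⊆ -00001,0000-1
  m2 ⊆ 00001- [E]
  m3 ⊆ 000-11,0000-1,00001-
  m7 ⊆ 000-11 [E]
  m13 ⊆ 001101 [E]
  m16 ⊆ 010000 [E]
  m25 ⊆ 011001 [E]
  m33 ⊆ -00001,1-0001
  m36 ⊆ 1-01-0,10-1-0
  m38 ⊆ 1-01-0,10-1-0
  m42 ⊆ 101-10,10101-
  m43 ⊆ 10101- [E]
  m44 ⊆ 10-1-0 [E]
  m49 ⊆ 1-0001 [E]
  m50 ⊆ 110-10 [E]
  m52 ⊆ 1-01-0 [E]
  m54 ⊆ 1-01-0,110-10
  m61 ⊆ 1111-1 [E]
  m63 ⊆ 1111-1 [E]
E = {000-11, 00001-, 001101, 010000, 011001, 1-0001, 1-01-0, 10-1-0, 10101-, 110-10, 1111-1}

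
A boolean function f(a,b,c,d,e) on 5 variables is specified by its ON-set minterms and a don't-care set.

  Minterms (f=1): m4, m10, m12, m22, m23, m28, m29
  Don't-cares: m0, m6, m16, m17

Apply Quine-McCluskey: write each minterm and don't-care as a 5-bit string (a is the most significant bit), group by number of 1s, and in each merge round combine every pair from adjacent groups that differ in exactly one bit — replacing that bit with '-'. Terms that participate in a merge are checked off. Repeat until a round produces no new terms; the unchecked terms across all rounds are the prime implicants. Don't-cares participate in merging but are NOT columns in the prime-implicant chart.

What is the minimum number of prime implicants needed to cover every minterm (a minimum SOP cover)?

4

[col 0] 00000*, 00100*, 00110*, 01010, 01100*, 10000*, 10001*, 10110*, 10111*, 11100*, 11101*
[col 1] -0000, -0110, -1100, 0-100, 00-00, 001-0, 1000-, 1011-, 1110-
Prime implicants: -0000, -0110, -1100, 0-100, 00-00, 001-0, 01010, 1000-, 1011-, 1110-
PI chart (minterm → PIs covering it):
  4 | 0-100,00-00,001-0
  10 | 01010  (sole → essential)
  12 | -1100,0-100
  22 | -0110,1011-
  23 | 1011-  (sole → essential)
  28 | -1100,1110-
  29 | 1110-  (sole → essential)
Essential prime implicants: 01010, 1011-, 1110-
Petrick residual → 0-100
Minimum SOP uses 4 PIs: a'cd'e' + a'bc'de' + ab'cd + abcd'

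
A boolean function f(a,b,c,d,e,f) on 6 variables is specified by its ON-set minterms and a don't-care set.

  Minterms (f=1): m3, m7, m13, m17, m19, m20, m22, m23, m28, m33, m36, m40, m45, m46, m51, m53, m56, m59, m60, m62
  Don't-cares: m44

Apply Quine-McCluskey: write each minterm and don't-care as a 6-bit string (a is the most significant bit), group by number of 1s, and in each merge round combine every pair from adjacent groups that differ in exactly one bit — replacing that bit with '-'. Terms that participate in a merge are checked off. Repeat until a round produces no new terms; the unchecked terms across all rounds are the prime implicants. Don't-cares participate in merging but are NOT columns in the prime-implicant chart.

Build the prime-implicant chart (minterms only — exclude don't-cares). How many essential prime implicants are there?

9

[col 0] 000011*, 000111*, 001101*, 010001*, 010011*, 010100*, 010110*, 010111*, 011100*, 100001, 100100*, 101000*, 101100*, 101101*, 101110*, 110011*, 110101, 111000*, 111011*, 111100*, 111110*
[col 1] -01101, -10011, -11100, 0-0011*, 0-0111*, 000-11*, 01-100, 010-11*, 0100-1, 0101-0, 01011-, 1-1000*, 1-1100*, 1-1110*, 10-100, 101-00*, 1011-0*, 10110-, 11-011, 111-00*, 1111-0*
[col 2] 0-0-11, 1-1-00, 1-11-0
Prime implicants: -01101, -10011, -11100, 0-0-11, 01-100, 0100-1, 0101-0, 01011-, 1-1-00, 1-11-0, 10-100, 100001, 10110-, 11-011, 110101
PI chart (minterm → PIs covering it):
  3 | 0-0-11  (sole → essential)
  7 | 0-0-11  (sole → essential)
  13 | -01101  (sole → essential)
  17 | 0100-1  (sole → essential)
  19 | -10011,0-0-11,0100-1
  20 | 01-100,0101-0
  22 | 0101-0,01011-
  23 | 0-0-11,01011-
  28 | -11100,01-100
  33 | 100001  (sole → essential)
  36 | 10-100  (sole → essential)
  40 | 1-1-00  (sole → essential)
  45 | -01101,10110-
  46 | 1-11-0  (sole → essential)
  51 | -10011,11-011
  53 | 110101  (sole → essential)
  56 | 1-1-00  (sole → essential)
  59 | 11-011  (sole → essential)
  60 | -11100,1-1-00,1-11-0
  62 | 1-11-0  (sole → essential)
Essential prime implicants: -01101, 0-0-11, 0100-1, 1-1-00, 1-11-0, 10-100, 100001, 11-011, 110101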